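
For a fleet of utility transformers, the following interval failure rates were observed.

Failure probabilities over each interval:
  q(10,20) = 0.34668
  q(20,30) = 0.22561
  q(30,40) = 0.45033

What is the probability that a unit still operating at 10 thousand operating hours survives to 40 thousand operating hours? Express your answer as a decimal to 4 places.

Chaining the interval survival probabilities: (1 − 0.34668) × (1 − 0.22561) × (1 − 0.45033).
= 0.65332 × 0.77439 × 0.54967 = 0.278092.

0.2781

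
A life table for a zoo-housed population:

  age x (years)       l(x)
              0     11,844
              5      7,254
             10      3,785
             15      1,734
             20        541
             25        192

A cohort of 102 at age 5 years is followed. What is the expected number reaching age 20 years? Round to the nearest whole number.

8

The relevant probability is 541/7,254 = 0.074580.
Expected number = 102 × 0.074580 = 8.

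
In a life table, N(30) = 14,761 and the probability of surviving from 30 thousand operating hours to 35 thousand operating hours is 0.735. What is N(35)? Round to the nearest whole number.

10849

N(35) = N(30) × p = 14,761 × 0.735 = 10849.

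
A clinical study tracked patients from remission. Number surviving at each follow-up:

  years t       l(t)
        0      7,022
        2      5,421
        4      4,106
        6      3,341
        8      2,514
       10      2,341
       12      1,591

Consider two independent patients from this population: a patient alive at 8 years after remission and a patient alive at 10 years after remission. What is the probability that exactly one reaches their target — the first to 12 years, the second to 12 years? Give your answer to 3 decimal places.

0.452

p₁ = l(12)/l(8) = 1,591/2,514 = 0.632856; p₂ = l(12)/l(10) = 1,591/2,341 = 0.679624.
P(exactly one) = p₁(1−p₂) + (1−p₁)p₂ = 0.202752 + 0.249520 = 0.452272.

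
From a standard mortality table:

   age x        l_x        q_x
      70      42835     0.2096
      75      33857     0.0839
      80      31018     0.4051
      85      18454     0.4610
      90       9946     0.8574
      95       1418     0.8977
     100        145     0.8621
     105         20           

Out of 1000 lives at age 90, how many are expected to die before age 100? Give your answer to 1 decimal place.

985.4

The relevant probability is 1 − 145/9946 = 0.985421.
Expected number = 1000 × 0.985421 = 985.4.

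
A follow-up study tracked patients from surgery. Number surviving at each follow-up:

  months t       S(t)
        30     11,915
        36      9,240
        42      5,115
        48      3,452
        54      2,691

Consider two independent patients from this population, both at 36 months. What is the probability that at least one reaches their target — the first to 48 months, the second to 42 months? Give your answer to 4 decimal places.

0.7204

p₁ = S(48)/S(36) = 3,452/9,240 = 0.373593; p₂ = S(42)/S(36) = 5,115/9,240 = 0.553571.
P(at least one) = 1 − (1−p₁)(1−p₂) = 1 − 0.626407 × 0.446429 = 0.720354.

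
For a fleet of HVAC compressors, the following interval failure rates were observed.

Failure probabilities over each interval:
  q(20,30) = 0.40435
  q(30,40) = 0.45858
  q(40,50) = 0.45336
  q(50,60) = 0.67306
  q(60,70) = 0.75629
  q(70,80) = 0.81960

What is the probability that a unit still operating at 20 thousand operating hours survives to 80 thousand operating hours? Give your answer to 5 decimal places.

0.00253

Survival from 20 to 80 is the product of surviving each interval: (1 − 0.40435) × (1 − 0.45858) × (1 − 0.45336) × (1 − 0.67306) × (1 − 0.75629) × (1 − 0.81960).
= 0.59565 × 0.54142 × 0.54664 × 0.32694 × 0.24371 × 0.18040 = 0.002534.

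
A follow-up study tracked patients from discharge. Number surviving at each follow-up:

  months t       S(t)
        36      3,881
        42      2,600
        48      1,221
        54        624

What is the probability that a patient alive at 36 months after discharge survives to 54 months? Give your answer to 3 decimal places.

0.161

The conditional survival probability is S(54)/S(36) = 624/3,881 = 0.160783.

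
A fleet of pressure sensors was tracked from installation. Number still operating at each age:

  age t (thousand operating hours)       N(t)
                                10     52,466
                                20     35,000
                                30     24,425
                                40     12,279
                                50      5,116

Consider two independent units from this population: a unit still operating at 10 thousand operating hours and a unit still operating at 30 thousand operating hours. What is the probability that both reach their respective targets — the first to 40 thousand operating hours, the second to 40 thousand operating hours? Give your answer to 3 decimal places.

0.118

p₁ = N(40)/N(10) = 12,279/52,466 = 0.234037; p₂ = N(40)/N(30) = 12,279/24,425 = 0.502723.
P(both) = p₁ × p₂ = 0.234037 × 0.502723 = 0.117656.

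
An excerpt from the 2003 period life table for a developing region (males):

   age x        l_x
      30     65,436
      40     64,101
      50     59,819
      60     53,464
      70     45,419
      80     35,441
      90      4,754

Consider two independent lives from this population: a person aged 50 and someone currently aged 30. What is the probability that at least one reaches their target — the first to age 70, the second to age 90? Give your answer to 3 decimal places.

0.777

p₁ = l_70/l_50 = 45,419/59,819 = 0.759274; p₂ = l_90/l_30 = 4,754/65,436 = 0.072651.
P(at least one) = 1 − (1−p₁)(1−p₂) = 1 − 0.240726 × 0.927349 = 0.776763.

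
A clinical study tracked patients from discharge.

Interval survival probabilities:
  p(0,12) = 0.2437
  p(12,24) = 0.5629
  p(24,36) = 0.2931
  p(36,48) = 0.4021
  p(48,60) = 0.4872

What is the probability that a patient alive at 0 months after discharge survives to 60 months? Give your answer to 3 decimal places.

Chaining the interval survival probabilities: 0.2437 × 0.5629 × 0.2931 × 0.4021 × 0.4872.
= 0.007877.

0.008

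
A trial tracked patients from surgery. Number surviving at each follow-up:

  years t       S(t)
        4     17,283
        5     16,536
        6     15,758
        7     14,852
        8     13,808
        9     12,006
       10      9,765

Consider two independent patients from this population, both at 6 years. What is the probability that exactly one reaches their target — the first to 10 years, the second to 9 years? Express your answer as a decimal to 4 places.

0.4373

p₁ = S(10)/S(6) = 9,765/15,758 = 0.619685; p₂ = S(9)/S(6) = 12,006/15,758 = 0.761899.
P(exactly one) = p₁(1−p₂) + (1−p₁)p₂ = 0.147548 + 0.289762 = 0.437309.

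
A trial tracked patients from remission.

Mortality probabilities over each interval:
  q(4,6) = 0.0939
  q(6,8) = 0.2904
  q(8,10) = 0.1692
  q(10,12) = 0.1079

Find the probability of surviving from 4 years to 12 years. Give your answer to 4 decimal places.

Survival from 4 to 12 is the product of surviving each interval: (1 − 0.0939) × (1 − 0.2904) × (1 − 0.1692) × (1 − 0.1079).
= 0.9061 × 0.7096 × 0.8308 × 0.8921 = 0.476540.

0.4765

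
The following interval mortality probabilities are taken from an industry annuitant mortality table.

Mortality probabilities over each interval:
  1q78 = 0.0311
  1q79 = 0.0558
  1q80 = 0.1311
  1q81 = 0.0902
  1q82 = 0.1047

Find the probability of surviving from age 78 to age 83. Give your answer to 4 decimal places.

0.6475

Survival from 78 to 83 is the product of surviving each interval: (1 − 0.0311) × (1 − 0.0558) × (1 − 0.1311) × (1 − 0.0902) × (1 − 0.1047).
= 0.9689 × 0.9442 × 0.8689 × 0.9098 × 0.8953 = 0.647481.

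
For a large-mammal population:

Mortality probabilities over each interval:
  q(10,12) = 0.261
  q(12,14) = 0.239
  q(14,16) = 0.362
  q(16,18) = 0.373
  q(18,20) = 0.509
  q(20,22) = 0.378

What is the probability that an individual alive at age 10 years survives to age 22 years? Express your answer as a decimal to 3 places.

0.069

The overall survival probability is (1 − 0.261) × (1 − 0.239) × (1 − 0.362) × (1 − 0.373) × (1 − 0.509) × (1 − 0.378).
= 0.739 × 0.761 × 0.638 × 0.627 × 0.491 × 0.622 = 0.068705.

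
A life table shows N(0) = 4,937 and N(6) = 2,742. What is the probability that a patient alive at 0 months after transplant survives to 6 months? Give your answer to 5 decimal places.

The conditional survival probability is N(6)/N(0) = 2,742/4,937 = 0.555398.

0.55540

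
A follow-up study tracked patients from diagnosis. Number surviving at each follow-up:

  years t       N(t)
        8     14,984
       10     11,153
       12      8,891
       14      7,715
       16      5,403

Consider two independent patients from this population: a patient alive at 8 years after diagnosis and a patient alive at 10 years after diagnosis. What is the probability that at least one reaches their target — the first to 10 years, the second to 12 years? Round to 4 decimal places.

p₁ = N(10)/N(8) = 11,153/14,984 = 0.744327; p₂ = N(12)/N(10) = 8,891/11,153 = 0.797185.
P(at least one) = 1 − (1−p₁)(1−p₂) = 1 − 0.255673 × 0.202815 = 0.948146.

0.9481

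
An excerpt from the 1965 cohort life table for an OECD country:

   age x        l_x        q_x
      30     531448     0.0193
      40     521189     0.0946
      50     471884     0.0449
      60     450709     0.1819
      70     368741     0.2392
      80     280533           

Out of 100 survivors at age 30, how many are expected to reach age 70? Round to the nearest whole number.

The relevant probability is 368741/531448 = 0.693842.
Expected number = 100 × 0.693842 = 69.

69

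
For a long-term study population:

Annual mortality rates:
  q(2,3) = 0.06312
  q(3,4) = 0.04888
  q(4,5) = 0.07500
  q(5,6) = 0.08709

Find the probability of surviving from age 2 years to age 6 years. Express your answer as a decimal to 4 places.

Chaining the interval survival probabilities: (1 − 0.06312) × (1 − 0.04888) × (1 − 0.07500) × (1 − 0.08709).
= 0.93688 × 0.95112 × 0.92500 × 0.91291 = 0.752470.

0.7525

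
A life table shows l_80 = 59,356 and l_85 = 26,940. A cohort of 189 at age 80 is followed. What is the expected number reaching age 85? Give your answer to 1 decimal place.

The relevant probability is 26,940/59,356 = 0.453872.
Expected number = 189 × 0.453872 = 85.8.

85.8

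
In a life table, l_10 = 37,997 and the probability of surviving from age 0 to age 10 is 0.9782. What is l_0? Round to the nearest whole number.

38844

l_0 = l_10 / p = 37,997 / 0.9782 = 38844.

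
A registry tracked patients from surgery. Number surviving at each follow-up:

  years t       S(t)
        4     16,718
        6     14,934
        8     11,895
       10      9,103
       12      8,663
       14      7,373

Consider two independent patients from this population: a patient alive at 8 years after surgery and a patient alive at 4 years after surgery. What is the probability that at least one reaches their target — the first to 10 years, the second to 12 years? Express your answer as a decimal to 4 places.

0.8869

p₁ = S(10)/S(8) = 9,103/11,895 = 0.765280; p₂ = S(12)/S(4) = 8,663/16,718 = 0.518184.
P(at least one) = 1 − (1−p₁)(1−p₂) = 1 − 0.234720 × 0.481816 = 0.886908.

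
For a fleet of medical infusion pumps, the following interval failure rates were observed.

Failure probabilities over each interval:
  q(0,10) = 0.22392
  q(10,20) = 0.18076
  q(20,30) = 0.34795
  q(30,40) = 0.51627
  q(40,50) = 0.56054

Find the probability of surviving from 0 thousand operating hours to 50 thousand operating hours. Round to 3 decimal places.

0.088

The overall survival probability is (1 − 0.22392) × (1 − 0.18076) × (1 − 0.34795) × (1 − 0.51627) × (1 − 0.56054).
= 0.77608 × 0.81924 × 0.65205 × 0.48373 × 0.43946 = 0.088129.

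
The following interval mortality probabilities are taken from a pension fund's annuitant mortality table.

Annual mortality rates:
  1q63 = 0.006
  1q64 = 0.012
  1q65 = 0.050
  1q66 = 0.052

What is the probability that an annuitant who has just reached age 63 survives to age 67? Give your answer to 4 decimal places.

0.8845

The overall survival probability is (1 − 0.006) × (1 − 0.012) × (1 − 0.050) × (1 − 0.052).
= 0.994 × 0.988 × 0.950 × 0.948 = 0.884454.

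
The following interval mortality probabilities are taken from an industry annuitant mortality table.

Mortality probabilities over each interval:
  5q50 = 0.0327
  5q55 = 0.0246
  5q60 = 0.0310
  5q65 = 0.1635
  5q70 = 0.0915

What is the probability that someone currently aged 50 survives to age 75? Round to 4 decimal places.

0.6948

The overall survival probability is (1 − 0.0327) × (1 − 0.0246) × (1 − 0.0310) × (1 − 0.1635) × (1 − 0.0915).
= 0.9673 × 0.9754 × 0.9690 × 0.8365 × 0.9085 = 0.694798.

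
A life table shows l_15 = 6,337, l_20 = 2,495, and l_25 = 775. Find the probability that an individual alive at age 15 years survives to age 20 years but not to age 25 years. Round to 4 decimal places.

0.2714

This is the probability of reaching 20 but not 25, conditional on being alive at 15: (l_20 − l_25) / l_15.
= (2,495 − 775) / 6,337 = 1,720 / 6,337 = 0.271422.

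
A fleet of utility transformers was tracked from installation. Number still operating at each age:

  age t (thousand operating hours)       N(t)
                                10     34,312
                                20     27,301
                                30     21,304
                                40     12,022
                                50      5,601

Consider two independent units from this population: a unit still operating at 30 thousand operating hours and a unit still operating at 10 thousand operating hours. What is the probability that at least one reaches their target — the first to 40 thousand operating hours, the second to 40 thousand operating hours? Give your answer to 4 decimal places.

0.7170

p₁ = N(40)/N(30) = 12,022/21,304 = 0.564307; p₂ = N(40)/N(10) = 12,022/34,312 = 0.350373.
P(at least one) = 1 − (1−p₁)(1−p₂) = 1 − 0.435693 × 0.649627 = 0.716962.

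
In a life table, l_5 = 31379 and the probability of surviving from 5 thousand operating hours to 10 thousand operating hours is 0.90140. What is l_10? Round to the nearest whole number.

28285

l_10 = l_5 × p = 31379 × 0.90140 = 28285.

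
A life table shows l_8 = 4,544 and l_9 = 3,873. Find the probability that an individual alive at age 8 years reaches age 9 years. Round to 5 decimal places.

0.85233

The conditional survival probability is l_9/l_8 = 3,873/4,544 = 0.852333.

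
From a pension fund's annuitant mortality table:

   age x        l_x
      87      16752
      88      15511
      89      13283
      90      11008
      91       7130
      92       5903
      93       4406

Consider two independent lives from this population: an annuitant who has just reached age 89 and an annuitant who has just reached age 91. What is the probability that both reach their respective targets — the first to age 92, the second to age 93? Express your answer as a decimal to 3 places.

0.275

p₁ = l_92/l_89 = 5903/13283 = 0.444403; p₂ = l_93/l_91 = 4406/7130 = 0.617952.
P(both) = p₁ × p₂ = 0.444403 × 0.617952 = 0.274620.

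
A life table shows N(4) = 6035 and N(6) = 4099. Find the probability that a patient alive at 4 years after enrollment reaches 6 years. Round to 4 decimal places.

0.6792

The conditional survival probability is N(6)/N(4) = 4099/6035 = 0.679205.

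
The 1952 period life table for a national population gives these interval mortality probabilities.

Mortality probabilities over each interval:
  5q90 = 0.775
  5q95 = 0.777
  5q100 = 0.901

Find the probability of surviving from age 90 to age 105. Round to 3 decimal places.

15p90 = (1 − 0.775) × (1 − 0.777) × (1 − 0.901).
= 0.225 × 0.223 × 0.099 = 0.004967.

0.005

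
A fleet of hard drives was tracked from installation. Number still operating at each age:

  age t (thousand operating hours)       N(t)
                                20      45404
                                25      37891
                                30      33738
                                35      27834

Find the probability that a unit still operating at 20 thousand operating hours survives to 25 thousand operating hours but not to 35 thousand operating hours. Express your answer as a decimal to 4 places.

This is the probability of reaching 25 but not 35, conditional on being operational at 20: (N(25) − N(35)) / N(20).
= (37891 − 27834) / 45404 = 10057 / 45404 = 0.221500.

0.2215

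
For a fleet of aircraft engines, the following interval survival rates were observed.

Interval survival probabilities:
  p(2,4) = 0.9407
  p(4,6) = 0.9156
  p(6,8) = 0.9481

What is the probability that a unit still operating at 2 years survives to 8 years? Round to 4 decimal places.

Chaining the interval survival probabilities: 0.9407 × 0.9156 × 0.9481.
= 0.816603.

0.8166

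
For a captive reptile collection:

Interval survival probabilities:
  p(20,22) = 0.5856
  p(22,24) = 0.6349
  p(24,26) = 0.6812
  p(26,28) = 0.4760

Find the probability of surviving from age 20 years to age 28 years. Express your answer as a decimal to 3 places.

0.121

Chaining the interval survival probabilities: 0.5856 × 0.6349 × 0.6812 × 0.4760.
= 0.120556.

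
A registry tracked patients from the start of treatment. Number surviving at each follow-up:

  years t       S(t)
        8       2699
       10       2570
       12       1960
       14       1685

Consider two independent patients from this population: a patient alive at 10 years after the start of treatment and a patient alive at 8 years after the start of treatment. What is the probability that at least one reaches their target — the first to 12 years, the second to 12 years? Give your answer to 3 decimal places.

p₁ = S(12)/S(10) = 1960/2570 = 0.762646; p₂ = S(12)/S(8) = 1960/2699 = 0.726195.
P(at least one) = 1 − (1−p₁)(1−p₂) = 1 − 0.237354 × 0.273805 = 0.935011.

0.935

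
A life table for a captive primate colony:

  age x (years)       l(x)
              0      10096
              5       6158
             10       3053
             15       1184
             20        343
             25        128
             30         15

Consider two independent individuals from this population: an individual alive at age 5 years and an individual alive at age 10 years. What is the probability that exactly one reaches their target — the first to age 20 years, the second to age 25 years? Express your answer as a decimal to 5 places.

0.09296

p₁ = l(20)/l(5) = 343/6158 = 0.055700; p₂ = l(25)/l(10) = 128/3053 = 0.041926.
P(exactly one) = p₁(1−p₂) + (1−p₁)p₂ = 0.053365 + 0.039591 = 0.092955.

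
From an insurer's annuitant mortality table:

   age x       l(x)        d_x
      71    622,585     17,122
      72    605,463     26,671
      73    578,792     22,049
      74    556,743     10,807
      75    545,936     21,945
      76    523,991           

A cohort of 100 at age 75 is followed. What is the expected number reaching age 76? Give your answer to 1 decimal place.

96.0

The relevant probability is 523,991/545,936 = 0.959803.
Expected number = 100 × 0.959803 = 96.0.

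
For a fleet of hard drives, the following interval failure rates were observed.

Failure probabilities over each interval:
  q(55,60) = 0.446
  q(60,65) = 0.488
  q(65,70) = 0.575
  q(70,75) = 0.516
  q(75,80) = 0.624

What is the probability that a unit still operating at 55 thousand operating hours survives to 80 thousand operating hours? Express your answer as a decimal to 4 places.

The overall survival probability is (1 − 0.446) × (1 − 0.488) × (1 − 0.575) × (1 − 0.516) × (1 − 0.624).
= 0.554 × 0.512 × 0.425 × 0.484 × 0.376 = 0.021938.

0.0219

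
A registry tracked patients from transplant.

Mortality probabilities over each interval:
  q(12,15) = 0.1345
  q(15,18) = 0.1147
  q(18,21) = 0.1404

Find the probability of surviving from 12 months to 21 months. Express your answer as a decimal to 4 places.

0.6586

P(survive 12→21) = (1 − 0.1345) × (1 − 0.1147) × (1 − 0.1404).
= 0.8655 × 0.8853 × 0.8596 = 0.658649.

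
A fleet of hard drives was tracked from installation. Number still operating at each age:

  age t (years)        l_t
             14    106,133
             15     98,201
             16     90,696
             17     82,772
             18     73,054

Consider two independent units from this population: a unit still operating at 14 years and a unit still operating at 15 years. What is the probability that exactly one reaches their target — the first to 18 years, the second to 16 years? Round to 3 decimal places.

p₁ = l_18/l_14 = 73,054/106,133 = 0.688325; p₂ = l_16/l_15 = 90,696/98,201 = 0.923575.
P(exactly one) = p₁(1−p₂) + (1−p₁)p₂ = 0.052605 + 0.287855 = 0.340460.

0.340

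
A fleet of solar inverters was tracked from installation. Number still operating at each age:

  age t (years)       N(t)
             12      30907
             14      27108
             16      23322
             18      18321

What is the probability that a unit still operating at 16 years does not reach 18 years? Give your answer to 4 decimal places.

0.2144

P(fail before 18 | operational at 16) = 1 − N(18)/N(16) = 1 − 18321/23322 = (5001)/23322 = 0.214433.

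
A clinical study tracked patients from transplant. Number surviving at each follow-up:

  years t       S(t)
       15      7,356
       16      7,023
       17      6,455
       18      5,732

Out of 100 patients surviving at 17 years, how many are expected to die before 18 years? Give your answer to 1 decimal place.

The relevant probability is 1 − 5,732/6,455 = 0.112006.
Expected number = 100 × 0.112006 = 11.2.

11.2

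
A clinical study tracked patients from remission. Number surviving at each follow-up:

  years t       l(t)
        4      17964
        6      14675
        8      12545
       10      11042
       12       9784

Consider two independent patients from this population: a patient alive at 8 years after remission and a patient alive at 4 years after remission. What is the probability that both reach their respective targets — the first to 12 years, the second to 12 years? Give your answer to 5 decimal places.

p₁ = l(12)/l(8) = 9784/12545 = 0.779912; p₂ = l(12)/l(4) = 9784/17964 = 0.544645.
P(both) = p₁ × p₂ = 0.779912 × 0.544645 = 0.424775.

0.42478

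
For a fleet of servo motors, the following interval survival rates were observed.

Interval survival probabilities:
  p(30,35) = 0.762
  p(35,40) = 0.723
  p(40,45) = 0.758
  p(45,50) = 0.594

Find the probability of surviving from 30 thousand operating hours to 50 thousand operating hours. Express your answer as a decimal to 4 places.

0.2481

The overall survival probability is 0.762 × 0.723 × 0.758 × 0.594.
= 0.248056.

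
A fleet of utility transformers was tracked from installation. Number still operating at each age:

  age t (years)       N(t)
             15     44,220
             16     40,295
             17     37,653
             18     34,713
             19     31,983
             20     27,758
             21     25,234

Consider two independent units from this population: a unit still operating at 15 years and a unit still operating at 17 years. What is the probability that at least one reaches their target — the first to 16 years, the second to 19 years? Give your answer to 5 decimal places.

p₁ = N(16)/N(15) = 40,295/44,220 = 0.911239; p₂ = N(19)/N(17) = 31,983/37,653 = 0.849414.
P(at least one) = 1 − (1−p₁)(1−p₂) = 1 − 0.088761 × 0.150586 = 0.986634.

0.98663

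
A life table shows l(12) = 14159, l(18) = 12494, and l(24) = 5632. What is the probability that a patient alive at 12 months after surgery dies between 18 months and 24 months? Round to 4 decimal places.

This is the probability of reaching 18 but not 24, conditional on being alive at 12: (l(18) − l(24)) / l(12).
= (12494 − 5632) / 14159 = 6862 / 14159 = 0.484639.

0.4846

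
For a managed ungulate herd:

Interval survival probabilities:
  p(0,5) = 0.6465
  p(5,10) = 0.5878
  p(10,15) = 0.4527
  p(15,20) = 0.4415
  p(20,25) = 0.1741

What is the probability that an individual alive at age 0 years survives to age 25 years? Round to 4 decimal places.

0.0132

The overall survival probability is 0.6465 × 0.5878 × 0.4527 × 0.4415 × 0.1741.
= 0.013223.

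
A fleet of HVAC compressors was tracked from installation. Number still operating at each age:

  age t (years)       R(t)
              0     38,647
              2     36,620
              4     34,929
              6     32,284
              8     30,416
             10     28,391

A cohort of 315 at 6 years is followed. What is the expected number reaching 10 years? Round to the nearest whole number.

277

The relevant probability is 28,391/32,284 = 0.879414.
Expected number = 315 × 0.879414 = 277.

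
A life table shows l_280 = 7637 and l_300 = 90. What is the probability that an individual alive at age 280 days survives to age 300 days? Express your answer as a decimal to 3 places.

0.012

The conditional survival probability is l_300/l_280 = 90/7637 = 0.011785.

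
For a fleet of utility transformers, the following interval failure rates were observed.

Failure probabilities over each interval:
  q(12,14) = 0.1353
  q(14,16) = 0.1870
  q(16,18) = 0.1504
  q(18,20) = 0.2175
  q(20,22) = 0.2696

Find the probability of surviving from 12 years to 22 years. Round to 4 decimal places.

P(survive 12→22) = (1 − 0.1353) × (1 − 0.1870) × (1 − 0.1504) × (1 − 0.2175) × (1 − 0.2696).
= 0.8647 × 0.8130 × 0.8496 × 0.7825 × 0.7304 = 0.341362.

0.3414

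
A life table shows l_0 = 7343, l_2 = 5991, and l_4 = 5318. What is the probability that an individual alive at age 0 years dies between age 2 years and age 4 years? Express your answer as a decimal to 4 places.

This is the probability of reaching 2 but not 4, conditional on being alive at 0: (l_2 − l_4) / l_0.
= (5991 − 5318) / 7343 = 673 / 7343 = 0.091652.

0.0917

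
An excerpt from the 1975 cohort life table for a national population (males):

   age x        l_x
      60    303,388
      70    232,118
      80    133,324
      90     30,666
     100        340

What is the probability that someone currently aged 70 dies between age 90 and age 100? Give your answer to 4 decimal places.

0.1306

We want 20|10q70 = (l_90 − l_100)/l_70.
This is the probability of reaching 90 but not 100, conditional on being alive at 70: (l_90 − l_100) / l_70.
= (30,666 − 340) / 232,118 = 30,326 / 232,118 = 0.130649.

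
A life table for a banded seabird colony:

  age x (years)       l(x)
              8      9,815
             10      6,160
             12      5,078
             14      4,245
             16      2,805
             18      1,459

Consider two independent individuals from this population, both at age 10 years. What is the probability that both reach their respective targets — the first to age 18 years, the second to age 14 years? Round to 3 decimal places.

0.163

p₁ = l(18)/l(10) = 1,459/6,160 = 0.236851; p₂ = l(14)/l(10) = 4,245/6,160 = 0.689123.
P(both) = p₁ × p₂ = 0.236851 × 0.689123 = 0.163219.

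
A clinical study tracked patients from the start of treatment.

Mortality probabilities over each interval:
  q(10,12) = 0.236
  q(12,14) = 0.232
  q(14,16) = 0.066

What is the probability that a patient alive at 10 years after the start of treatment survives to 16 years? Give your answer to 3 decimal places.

0.548

Chaining the interval survival probabilities: (1 − 0.236) × (1 − 0.232) × (1 − 0.066).
= 0.764 × 0.768 × 0.934 = 0.548026.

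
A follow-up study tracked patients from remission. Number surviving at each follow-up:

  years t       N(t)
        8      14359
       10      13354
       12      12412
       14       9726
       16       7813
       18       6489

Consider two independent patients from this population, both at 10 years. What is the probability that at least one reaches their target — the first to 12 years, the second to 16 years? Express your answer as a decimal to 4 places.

0.9707

p₁ = N(12)/N(10) = 12412/13354 = 0.929459; p₂ = N(16)/N(10) = 7813/13354 = 0.585068.
P(at least one) = 1 − (1−p₁)(1−p₂) = 1 − 0.070541 × 0.414932 = 0.970730.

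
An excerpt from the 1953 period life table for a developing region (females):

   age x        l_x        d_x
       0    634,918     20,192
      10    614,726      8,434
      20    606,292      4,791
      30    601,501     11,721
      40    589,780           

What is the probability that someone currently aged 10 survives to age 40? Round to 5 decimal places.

0.95942

We want 30p10 = l_40/l_10.
The conditional survival probability is l_40/l_10 = 589,780/614,726 = 0.959419.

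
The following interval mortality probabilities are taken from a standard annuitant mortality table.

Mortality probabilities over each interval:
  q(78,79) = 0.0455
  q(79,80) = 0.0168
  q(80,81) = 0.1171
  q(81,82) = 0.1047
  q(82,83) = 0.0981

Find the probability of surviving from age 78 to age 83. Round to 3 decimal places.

Survival from 78 to 83 is the product of surviving each interval: (1 − 0.0455) × (1 − 0.0168) × (1 − 0.1171) × (1 − 0.1047) × (1 − 0.0981).
= 0.9545 × 0.9832 × 0.8829 × 0.8953 × 0.9019 = 0.669046.

0.669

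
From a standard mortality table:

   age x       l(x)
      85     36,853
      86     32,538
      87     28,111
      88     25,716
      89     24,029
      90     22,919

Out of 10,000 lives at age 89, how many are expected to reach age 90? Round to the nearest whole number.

9538

The relevant probability is 22,919/24,029 = 0.953806.
Expected number = 10,000 × 0.953806 = 9538.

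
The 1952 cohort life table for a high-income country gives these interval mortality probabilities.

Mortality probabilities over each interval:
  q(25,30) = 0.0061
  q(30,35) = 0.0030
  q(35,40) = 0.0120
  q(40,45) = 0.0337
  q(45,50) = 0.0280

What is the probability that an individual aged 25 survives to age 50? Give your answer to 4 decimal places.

The overall survival probability is (1 − 0.0061) × (1 − 0.0030) × (1 − 0.0120) × (1 − 0.0337) × (1 − 0.0280).
= 0.9939 × 0.9970 × 0.9880 × 0.9663 × 0.9720 = 0.919545.

0.9195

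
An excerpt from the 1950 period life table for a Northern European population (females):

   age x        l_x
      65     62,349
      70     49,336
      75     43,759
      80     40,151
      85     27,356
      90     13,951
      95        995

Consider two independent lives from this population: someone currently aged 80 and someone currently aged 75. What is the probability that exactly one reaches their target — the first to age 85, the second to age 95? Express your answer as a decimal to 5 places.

p₁ = l_85/l_80 = 27,356/40,151 = 0.681328; p₂ = l_95/l_75 = 995/43,759 = 0.022738.
P(exactly one) = p₁(1−p₂) + (1−p₁)p₂ = 0.665836 + 0.007246 = 0.673082.

0.67308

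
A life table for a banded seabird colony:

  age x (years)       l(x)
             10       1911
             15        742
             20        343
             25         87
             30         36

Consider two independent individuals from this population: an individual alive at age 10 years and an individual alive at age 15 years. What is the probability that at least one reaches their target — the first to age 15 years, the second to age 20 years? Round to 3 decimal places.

p₁ = l(15)/l(10) = 742/1911 = 0.388278; p₂ = l(20)/l(15) = 343/742 = 0.462264.
P(at least one) = 1 − (1−p₁)(1−p₂) = 1 − 0.611722 × 0.537736 = 0.671055.

0.671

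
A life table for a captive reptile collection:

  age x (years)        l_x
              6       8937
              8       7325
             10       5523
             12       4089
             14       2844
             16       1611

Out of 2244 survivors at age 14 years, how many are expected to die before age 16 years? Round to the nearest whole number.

973

The relevant probability is 1 − 1611/2844 = 0.433544.
Expected number = 2244 × 0.433544 = 973.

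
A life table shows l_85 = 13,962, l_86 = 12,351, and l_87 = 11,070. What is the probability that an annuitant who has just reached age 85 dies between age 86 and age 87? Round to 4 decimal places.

We want 1|1q85 = (l_86 − l_87)/l_85.
This is the probability of reaching 86 but not 87, conditional on being alive at 85: (l_86 − l_87) / l_85.
= (12,351 − 11,070) / 13,962 = 1,281 / 13,962 = 0.091749.

0.0917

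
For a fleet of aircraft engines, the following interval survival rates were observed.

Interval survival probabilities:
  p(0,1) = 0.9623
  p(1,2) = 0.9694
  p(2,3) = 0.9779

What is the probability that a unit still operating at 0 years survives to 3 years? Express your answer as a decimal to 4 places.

0.9122

P(survive 0→3) = 0.9623 × 0.9694 × 0.9779.
= 0.912238.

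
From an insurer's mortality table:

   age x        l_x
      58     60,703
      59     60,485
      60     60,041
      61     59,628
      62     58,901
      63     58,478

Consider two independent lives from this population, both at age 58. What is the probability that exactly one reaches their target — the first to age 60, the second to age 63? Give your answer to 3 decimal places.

0.047

p₁ = l_60/l_58 = 60,041/60,703 = 0.989094; p₂ = l_63/l_58 = 58,478/60,703 = 0.963346.
P(exactly one) = p₁(1−p₂) + (1−p₁)p₂ = 0.036254 + 0.010506 = 0.046761.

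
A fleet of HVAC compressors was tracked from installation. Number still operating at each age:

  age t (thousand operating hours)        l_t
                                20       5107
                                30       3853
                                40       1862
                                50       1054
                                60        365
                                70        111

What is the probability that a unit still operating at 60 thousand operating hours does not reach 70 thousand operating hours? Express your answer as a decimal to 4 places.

P(fail before 70 | operational at 60) = 1 − l_70/l_60 = 1 − 111/365 = (254)/365 = 0.695890.

0.6959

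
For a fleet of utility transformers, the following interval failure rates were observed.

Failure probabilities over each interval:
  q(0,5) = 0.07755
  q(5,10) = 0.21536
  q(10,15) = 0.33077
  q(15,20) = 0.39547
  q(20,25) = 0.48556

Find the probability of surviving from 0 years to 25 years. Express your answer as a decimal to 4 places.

Chaining the interval survival probabilities: (1 − 0.07755) × (1 − 0.21536) × (1 − 0.33077) × (1 − 0.39547) × (1 − 0.48556).
= 0.92245 × 0.78464 × 0.66923 × 0.60453 × 0.51444 = 0.150640.

0.1506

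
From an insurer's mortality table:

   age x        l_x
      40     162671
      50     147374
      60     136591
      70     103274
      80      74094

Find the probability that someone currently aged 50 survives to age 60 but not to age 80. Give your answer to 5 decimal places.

This is the probability of reaching 60 but not 80, conditional on being alive at 50: (l_60 − l_80) / l_50.
= (136591 − 74094) / 147374 = 62497 / 147374 = 0.424071.

0.42407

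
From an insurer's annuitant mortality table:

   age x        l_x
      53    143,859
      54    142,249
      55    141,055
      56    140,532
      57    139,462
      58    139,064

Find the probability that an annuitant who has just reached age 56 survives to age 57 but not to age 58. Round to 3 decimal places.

0.003

We want 1|1q56 = (l_57 − l_58)/l_56.
This is the probability of reaching 57 but not 58, conditional on being alive at 56: (l_57 − l_58) / l_56.
= (139,462 − 139,064) / 140,532 = 398 / 140,532 = 0.002832.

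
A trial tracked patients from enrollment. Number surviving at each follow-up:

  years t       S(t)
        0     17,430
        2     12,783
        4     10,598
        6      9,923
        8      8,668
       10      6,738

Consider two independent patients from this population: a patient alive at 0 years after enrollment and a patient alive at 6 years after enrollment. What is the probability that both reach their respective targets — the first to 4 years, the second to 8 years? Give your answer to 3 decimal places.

0.531

p₁ = S(4)/S(0) = 10,598/17,430 = 0.608032; p₂ = S(8)/S(6) = 8,668/9,923 = 0.873526.
P(both) = p₁ × p₂ = 0.608032 × 0.873526 = 0.531132.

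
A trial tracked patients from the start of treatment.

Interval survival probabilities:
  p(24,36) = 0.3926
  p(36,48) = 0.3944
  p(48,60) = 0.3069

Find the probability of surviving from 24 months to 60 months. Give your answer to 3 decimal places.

0.048

P(survive 24→60) = 0.3926 × 0.3944 × 0.3069.
= 0.047521.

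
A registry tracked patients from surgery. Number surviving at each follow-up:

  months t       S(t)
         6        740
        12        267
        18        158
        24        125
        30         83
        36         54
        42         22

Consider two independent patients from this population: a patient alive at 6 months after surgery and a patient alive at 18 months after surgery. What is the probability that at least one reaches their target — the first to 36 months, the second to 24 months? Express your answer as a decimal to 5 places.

p₁ = S(36)/S(6) = 54/740 = 0.072973; p₂ = S(24)/S(18) = 125/158 = 0.791139.
P(at least one) = 1 − (1−p₁)(1−p₂) = 1 − 0.927027 × 0.208861 = 0.806380.

0.80638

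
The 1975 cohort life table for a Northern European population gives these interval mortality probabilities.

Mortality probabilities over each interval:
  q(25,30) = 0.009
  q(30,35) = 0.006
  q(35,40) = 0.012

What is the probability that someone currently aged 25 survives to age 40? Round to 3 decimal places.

Survival from 25 to 40 is the product of surviving each interval: (1 − 0.009) × (1 − 0.006) × (1 − 0.012).
= 0.991 × 0.994 × 0.988 = 0.973233.

0.973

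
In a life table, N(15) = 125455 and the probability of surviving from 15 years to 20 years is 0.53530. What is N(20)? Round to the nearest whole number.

N(20) = N(15) × p = 125455 × 0.53530 = 67156.

67156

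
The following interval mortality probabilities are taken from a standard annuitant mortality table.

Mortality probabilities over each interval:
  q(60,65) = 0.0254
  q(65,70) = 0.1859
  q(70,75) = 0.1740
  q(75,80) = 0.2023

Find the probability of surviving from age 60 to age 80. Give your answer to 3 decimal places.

0.523

P(survive 60→80) = (1 − 0.0254) × (1 − 0.1859) × (1 − 0.1740) × (1 − 0.2023).
= 0.9746 × 0.8141 × 0.8260 × 0.7977 = 0.522786.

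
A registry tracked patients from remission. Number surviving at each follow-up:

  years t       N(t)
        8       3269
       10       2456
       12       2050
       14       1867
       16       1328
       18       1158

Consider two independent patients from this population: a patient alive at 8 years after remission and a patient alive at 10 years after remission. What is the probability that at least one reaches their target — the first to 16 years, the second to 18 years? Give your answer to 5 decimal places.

p₁ = N(16)/N(8) = 1328/3269 = 0.406240; p₂ = N(18)/N(10) = 1158/2456 = 0.471498.
P(at least one) = 1 − (1−p₁)(1−p₂) = 1 − 0.593760 × 0.528502 = 0.686197.

0.68620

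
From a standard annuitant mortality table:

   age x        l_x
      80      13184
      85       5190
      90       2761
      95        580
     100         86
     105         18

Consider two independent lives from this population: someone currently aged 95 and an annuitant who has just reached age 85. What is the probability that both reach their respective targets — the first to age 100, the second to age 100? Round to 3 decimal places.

p₁ = l_100/l_95 = 86/580 = 0.148276; p₂ = l_100/l_85 = 86/5190 = 0.016570.
P(both) = p₁ × p₂ = 0.148276 × 0.016570 = 0.002457.

0.002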